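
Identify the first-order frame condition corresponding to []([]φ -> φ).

shift-reflexivity: forall x forall y (Rxy -> Ryy)

Suppose □(□φ→φ) is valid. Take Rxy and set V(φ)={w : Ryw}. Then at y, □φ holds; since □(□φ→φ) at x, □φ→φ at y, so φ at y, i.e. Ryy.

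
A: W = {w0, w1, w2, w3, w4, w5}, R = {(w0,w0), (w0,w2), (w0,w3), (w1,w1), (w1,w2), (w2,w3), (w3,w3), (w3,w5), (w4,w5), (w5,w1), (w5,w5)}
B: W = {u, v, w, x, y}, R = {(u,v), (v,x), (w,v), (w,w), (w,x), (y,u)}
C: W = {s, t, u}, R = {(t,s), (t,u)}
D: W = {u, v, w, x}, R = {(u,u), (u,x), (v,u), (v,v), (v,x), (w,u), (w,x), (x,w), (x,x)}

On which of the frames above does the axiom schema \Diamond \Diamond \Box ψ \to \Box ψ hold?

Frame correspondent (Sahlqvist): \forall x \forall y \forall z ((x R^2 y \wedge xRz) \to \exists w (yRw \wedge z = w)) — i.e. a generalized confluence (Geach) condition.
A: fails — w0R²w2, w0Rw0 but no w with w2Rw and w0=w.
B: fails — uR²x, uRv but no t with xRt and v=t.
C: condition met.
D: fails — uR²x, uRu but no t with xRt and u=t.
Valid on: C.

C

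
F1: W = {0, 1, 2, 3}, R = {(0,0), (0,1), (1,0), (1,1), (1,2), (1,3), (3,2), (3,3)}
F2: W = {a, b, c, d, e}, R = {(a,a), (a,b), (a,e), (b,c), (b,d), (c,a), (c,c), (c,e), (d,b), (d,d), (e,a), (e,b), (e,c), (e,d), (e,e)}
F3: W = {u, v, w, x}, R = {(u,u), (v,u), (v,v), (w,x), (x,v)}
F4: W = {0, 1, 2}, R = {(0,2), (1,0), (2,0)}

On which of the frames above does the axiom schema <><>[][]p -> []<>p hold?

This is the axiom for a generalized confluence (Geach) condition; its first-order frame correspondent is forall x forall y forall z ((x R^2 y & xRz) -> exists w (y R^2 w & zRw)).
F1: fails — 0R²2, 0R0 but no w with 2R²w and 0Rw.
F2: condition met.
F3: condition met.
F4: condition met.
Valid on: F2, F3, F4.

F2, F3, F4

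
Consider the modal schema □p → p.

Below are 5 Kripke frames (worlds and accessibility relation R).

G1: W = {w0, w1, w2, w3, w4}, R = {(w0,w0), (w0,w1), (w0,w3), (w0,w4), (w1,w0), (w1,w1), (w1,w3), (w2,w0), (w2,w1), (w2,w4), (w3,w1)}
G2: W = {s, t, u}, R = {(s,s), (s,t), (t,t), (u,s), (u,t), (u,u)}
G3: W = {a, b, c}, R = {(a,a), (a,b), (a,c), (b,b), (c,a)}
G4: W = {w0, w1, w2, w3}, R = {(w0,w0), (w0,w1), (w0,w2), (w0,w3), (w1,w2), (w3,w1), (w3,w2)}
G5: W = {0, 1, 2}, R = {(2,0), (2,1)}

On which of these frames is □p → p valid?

The schema corresponds to reflexivity: ∀x Rxx.
G1: fails — world w2 does not see itself.
G2: satisfies the condition.
G3: fails — world c does not see itself.
G4: fails — world w1 does not see itself.
G5: fails — world 0 does not see itself.

G2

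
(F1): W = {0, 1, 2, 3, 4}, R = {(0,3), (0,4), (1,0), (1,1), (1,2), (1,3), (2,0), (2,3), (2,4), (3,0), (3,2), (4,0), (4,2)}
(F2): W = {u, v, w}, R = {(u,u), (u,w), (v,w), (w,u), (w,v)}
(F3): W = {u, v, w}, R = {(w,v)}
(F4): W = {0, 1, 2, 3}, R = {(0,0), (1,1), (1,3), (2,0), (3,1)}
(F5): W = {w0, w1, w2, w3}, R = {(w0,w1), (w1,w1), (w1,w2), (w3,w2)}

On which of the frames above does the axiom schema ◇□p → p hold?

Frame correspondent (Sahlqvist): ∀x ∀y (xRy → ∃w (yRw ∧ x = w)) — i.e. a generalized confluence (Geach) condition.
(F1): fails — 1R0 but no w with 0Rw and 1=w.
(F2): holds.
(F3): fails — wRv but no t with vRt and w=t.
(F4): fails — 2R0 but no w with 0Rw and 2=w.
(F5): fails — w0Rw1 but no w with w1Rw and w0=w.
Valid on: (F2).

(F2)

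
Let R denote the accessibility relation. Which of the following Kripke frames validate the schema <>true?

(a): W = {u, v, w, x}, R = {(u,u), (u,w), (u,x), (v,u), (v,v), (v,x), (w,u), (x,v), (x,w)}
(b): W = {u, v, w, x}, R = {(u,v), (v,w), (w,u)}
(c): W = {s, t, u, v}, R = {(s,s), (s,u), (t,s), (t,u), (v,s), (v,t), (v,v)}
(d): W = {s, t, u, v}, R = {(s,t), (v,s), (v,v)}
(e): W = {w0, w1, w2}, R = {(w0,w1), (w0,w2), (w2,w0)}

(a)

The schema corresponds to seriality: forall x exists y Rxy.
(a): satisfies the condition.
(b): fails — world x has no successor.
(c): fails — world u has no successor.
(d): fails — world t has no successor.
(e): fails — world w1 has no successor.
Valid on: (a).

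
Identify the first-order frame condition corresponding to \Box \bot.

□⊥ is valid iff no world has any successor (otherwise □⊥ fails at any world with one).

emptiness of R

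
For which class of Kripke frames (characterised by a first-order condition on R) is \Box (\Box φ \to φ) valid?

shift-reflexivity: \forall x \forall y (Rxy \to Ryy)

This is the T□ axiom.
It corresponds to shift-reflexivity: \forall x \forall y (Rxy \to Ryy).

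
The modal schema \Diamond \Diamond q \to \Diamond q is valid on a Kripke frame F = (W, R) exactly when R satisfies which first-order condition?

This is a form of the 4 axiom.
It corresponds to transitivity: \forall x \forall y \forall z (Rxy \wedge Ryz \to Rxz).

transitivity: \forall x \forall y \forall z (Rxy \wedge Ryz \to Rxz)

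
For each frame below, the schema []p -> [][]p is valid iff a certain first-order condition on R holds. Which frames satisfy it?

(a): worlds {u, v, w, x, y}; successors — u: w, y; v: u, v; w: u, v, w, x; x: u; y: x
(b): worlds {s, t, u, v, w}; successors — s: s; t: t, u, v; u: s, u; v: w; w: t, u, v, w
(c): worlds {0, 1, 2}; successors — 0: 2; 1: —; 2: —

This is the axiom for transitivity; its first-order frame correspondent is forall x forall y forall z (Rxy & Ryz -> Rxz).
(a): fails — Ryx and Rxu but not Ryu.
(b): fails — Rtv and Rvw but not Rtw.
(c): ✓.

(c)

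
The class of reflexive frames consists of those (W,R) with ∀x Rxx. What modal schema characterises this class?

□ψ → ψ

A defining formula is □ψ → ψ (the T axiom).
Suppose □ψ→ψ is valid. At any x set V(ψ)={w : Rxw}. Then □ψ holds at x, so ψ holds at x, i.e. Rxx.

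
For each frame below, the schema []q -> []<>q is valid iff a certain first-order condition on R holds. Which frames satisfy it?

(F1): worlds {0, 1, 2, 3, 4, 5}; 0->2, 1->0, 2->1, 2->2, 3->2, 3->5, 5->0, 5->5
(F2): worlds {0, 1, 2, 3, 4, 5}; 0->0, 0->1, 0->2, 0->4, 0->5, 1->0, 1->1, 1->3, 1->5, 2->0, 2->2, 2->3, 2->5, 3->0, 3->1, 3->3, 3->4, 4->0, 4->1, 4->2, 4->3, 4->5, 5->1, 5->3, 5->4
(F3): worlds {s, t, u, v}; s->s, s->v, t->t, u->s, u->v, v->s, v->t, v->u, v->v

This is the axiom for a generalized confluence (Geach) condition; its first-order frame correspondent is forall x forall z (xRz -> exists w (xRw & zRw)).
(F1): fails — 1R0 but no w with 1Rw and 0Rw.
(F2): holds.
(F3): holds.
Valid on: (F2), (F3).

(F2), (F3)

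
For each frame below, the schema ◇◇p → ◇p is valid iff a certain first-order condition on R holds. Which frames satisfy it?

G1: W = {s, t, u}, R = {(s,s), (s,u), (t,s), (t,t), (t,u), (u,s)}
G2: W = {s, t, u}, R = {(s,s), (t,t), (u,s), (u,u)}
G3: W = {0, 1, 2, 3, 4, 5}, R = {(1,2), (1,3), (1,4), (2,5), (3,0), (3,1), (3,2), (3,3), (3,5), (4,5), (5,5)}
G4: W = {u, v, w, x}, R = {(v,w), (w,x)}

This is the axiom for transitivity; its first-order frame correspondent is ∀x ∀y ∀z (Rxy ∧ Ryz → Rxz).
G1: fails — Rus and Rsu but not Ruu.
G2: ✓.
G3: fails — R31 and R14 but not R34.
G4: fails — Rvw and Rwx but not Rvx.
Valid on: G2.

G2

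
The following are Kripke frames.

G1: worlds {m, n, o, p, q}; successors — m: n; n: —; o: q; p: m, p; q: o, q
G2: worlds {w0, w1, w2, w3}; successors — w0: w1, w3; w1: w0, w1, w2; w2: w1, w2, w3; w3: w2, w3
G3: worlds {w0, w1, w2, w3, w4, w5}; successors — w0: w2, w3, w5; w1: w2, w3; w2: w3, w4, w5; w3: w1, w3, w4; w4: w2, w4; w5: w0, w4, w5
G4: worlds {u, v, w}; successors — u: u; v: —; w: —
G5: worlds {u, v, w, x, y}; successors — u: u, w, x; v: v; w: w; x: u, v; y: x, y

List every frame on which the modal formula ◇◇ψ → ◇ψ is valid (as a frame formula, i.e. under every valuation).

G4

Frame correspondent (Sahlqvist): ∀x ∀y ∀z (Rxy ∧ Ryz → Rxz) — i.e. transitivity.
G1: fails — Rpm and Rmn but not Rpn.
G2: fails — Rw1w2 and Rw2w3 but not Rw1w3.
G3: fails — Rw1w2 and Rw2w4 but not Rw1w4.
G4: holds.
G5: fails — Ryx and Rxu but not Ryu.
Valid on: G4.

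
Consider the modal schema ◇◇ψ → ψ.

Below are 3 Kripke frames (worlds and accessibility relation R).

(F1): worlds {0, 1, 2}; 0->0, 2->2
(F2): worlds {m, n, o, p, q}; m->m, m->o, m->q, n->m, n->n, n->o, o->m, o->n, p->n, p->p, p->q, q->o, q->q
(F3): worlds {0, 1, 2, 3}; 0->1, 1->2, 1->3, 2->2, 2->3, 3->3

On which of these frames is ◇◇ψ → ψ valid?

This is the axiom for a generalized confluence (Geach) condition; its first-order frame correspondent is ∀x ∀y (xR²y → ∃w (y = w ∧ x = w)).
(F1): satisfies the condition.
(F2): fails — mR²n but n ≠ m.
(F3): fails — 0R²2 but 2 ≠ 0.

(F1)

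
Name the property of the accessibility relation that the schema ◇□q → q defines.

Replacing q by ¬q and contraposing gives the equivalent schema q → □◇q.
Suppose q→□◇q is valid. Take Rxy and set V(q)={x}. Then q at x, so □◇q at x, so ◇q at y, so some z with Ryz has q; z=x, i.e. Ryx.
Conversely, on a frame with symmetry the schema holds at every world under every valuation.
Frame condition: ∀x ∀y (Rxy → Ryx).

Symmetry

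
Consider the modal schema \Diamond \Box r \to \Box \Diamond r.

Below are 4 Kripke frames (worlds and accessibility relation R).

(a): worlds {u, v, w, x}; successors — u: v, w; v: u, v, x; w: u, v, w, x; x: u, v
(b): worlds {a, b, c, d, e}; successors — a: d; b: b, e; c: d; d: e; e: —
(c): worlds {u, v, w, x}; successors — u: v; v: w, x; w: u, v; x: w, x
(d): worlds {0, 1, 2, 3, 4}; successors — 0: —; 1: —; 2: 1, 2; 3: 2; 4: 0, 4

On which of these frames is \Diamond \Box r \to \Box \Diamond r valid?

(a)

The schema corresponds to convergence: \forall x \forall y \forall z (Rxy \wedge Rxz \to \exists w (Ryw \wedge Rzw)).
(a): condition met.
(b): fails — Rbb and Rbe but b and e have no common successor.
(c): fails — Rvw and Rvx but w and x have no common successor.
(d): fails — R22 and R21 but 2 and 1 have no common successor.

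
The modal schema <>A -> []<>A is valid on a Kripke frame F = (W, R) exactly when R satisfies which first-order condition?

Suppose ◇A→□◇A is valid. Take Rxy, Rxz and set V(A)={y}. Then ◇A at x, so □◇A at x, so ◇A at z, so some w with Rzw has A; w=y, i.e. Rzy. By symmetry of the argument, Ryz.
Conversely, any frame satisfying forall x forall y forall z (Rxy & Rxz -> Ryz) validates the schema.
So the correspondent is the Euclidean property.

the Euclidean property: forall x forall y forall z (Rxy & Rxz -> Ryz)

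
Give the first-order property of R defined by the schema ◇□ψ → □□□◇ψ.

This is a Sahlqvist (Geach-type) schema ◇^1□^1ψ → □^3◇^1ψ.
First-order correspondent: ∀x ∀y ∀z ((xRy ∧ xR³z) → ∃w (yRw ∧ zRw)).

∀x ∀y ∀z ((xRy ∧ xR³z) → ∃w (yRw ∧ zRw))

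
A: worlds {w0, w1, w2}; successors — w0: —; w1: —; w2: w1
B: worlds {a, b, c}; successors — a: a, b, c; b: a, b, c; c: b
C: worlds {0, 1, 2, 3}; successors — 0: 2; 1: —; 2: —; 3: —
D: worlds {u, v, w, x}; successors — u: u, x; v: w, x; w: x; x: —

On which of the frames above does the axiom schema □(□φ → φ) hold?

none

Frame correspondent (Sahlqvist): ∀x ∀y (Rxy → Ryy) — i.e. shift-reflexivity.
A: fails — Rw2w1 but not Rw1w1.
B: fails — Rbc but not Rcc.
C: fails — R02 but not R22.
D: fails — Rwx but not Rxx.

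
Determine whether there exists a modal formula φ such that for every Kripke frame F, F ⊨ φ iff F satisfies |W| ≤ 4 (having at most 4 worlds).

Not modally definable

Any modally definable frame class is closed under disjoint unions.
Any modal formula valid on each of 5 disjoint one-world frames is valid on their disjoint union (validity is preserved under disjoint unions). Each one-world frame has |W|=1≤4, but the union has |W|=5.
So no modal formula (or set of formulas) defines exactly the |W|≤4 frames.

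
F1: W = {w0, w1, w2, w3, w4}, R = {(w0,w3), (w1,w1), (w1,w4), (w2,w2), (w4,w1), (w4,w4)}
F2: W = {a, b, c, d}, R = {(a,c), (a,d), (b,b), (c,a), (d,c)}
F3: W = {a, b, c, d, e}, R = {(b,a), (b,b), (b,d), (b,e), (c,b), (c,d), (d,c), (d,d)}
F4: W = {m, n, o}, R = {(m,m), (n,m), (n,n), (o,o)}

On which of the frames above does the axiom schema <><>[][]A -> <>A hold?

Frame correspondent (Sahlqvist): forall x forall y (x R^2 y -> exists w (y R^2 w & xRw)) — i.e. a generalized confluence (Geach) condition.
F1: condition met.
F2: fails — cR²c but no w with cR²w and cRw.
F3: fails — bR²a but no w with aR²w and bRw.
F4: condition met.

F1, F4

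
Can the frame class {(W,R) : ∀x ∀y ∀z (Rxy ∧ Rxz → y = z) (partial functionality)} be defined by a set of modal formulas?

The condition is partial functionality. A defining modal formula is ◇p → □p.
Suppose ◇p→□p is valid. Take Rxy, Rxz and set V(p)={y}. Then ◇p at x, so □p at x, so p at z, i.e. z=y.

Yes, by ◇p → □p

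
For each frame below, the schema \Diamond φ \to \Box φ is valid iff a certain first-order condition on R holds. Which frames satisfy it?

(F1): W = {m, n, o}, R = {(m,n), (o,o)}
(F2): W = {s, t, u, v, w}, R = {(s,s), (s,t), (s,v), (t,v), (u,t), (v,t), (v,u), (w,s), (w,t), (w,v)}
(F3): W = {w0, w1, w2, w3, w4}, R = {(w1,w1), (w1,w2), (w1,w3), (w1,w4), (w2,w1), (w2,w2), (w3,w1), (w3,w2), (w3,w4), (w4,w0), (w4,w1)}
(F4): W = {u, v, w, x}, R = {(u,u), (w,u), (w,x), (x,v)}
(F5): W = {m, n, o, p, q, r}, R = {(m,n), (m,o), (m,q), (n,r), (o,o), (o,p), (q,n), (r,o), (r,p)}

The schema corresponds to partial functionality: \forall x \forall y \forall z (Rxy \wedge Rxz \to y = z).
(F1): holds.
(F2): fails — s sees both s and t.
(F3): fails — w1 sees both w1 and w2.
(F4): fails — w sees both u and x.
(F5): fails — m sees both n and o.

(F1)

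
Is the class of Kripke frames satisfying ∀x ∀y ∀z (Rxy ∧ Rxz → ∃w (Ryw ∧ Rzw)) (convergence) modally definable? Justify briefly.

Yes — defined by ◇□r → □◇r

This is a Sahlqvist condition; the .2 axiom ◇□r → □◇r defines it.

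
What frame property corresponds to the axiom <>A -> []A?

partial functionality

Suppose ◇A→□A is valid. Take Rxy, Rxz and set V(A)={y}. Then ◇A at x, so □A at x, so A at z, i.e. z=y.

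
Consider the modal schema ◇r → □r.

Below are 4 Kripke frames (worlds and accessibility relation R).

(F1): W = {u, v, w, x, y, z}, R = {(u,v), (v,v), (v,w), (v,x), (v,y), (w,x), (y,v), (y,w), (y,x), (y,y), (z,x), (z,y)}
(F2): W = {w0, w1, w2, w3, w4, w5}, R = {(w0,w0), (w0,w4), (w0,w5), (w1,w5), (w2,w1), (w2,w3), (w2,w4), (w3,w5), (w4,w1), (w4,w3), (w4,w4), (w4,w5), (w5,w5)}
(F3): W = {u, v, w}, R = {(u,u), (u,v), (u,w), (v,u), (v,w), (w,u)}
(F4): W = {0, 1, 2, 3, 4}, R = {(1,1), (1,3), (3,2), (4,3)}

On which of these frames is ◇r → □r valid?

This is the axiom for partial functionality; its first-order frame correspondent is ∀x ∀y ∀z (Rxy ∧ Rxz → y = z).
(F1): fails — v sees both v and w.
(F2): fails — w0 sees both w0 and w4.
(F3): fails — u sees both u and v.
(F4): fails — 1 sees both 1 and 3.

none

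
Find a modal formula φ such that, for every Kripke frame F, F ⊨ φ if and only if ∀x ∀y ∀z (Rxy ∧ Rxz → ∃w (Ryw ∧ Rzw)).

The condition is convergence. The .2 schema ◇□s → □◇s defines it.
Suppose ◇□s→□◇s is valid. Take Rxy, Rxz and set V(s)={w : Ryw}. Then □s at y so ◇□s at x, so □◇s at x, so ◇s at z, giving w with Rzw and Ryw.

◇□s → □◇s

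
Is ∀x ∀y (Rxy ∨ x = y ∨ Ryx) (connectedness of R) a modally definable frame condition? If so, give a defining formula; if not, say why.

No

If a class were modally definable it would be closed under disjoint unions (Goldblatt–Thomason).
Take 3 disjoint single-world reflexive frames: each is trivially connected, but their disjoint union has 3 worlds with no edge between distinct components, so it is not connected.
Hence connectedness of R is not modally definable.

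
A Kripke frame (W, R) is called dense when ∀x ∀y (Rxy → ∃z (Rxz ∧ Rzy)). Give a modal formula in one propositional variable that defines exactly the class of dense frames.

The condition is density. The C4 schema □□ψ → □ψ defines it.
Suppose □□ψ→□ψ is valid. Take Rxy and set V(ψ)={w : xR²w}. Then □□ψ at x, so □ψ at x, so ψ at y, i.e. ∃z(Rxz∧Rzy).

□□ψ → □ψ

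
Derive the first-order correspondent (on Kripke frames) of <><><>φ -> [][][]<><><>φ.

forall x forall y forall z ((x R^3 y & x R^3 z) -> exists w (y = w & z R^3 w))

This is a Sahlqvist (Geach-type) schema ◇^3□^0φ → □^3◇^3φ.
Minimal-valuation argument: fix x; take any y with xR^3y and any z with xR^3z. Set V(φ) to the set of worlds R-reachable from y in exactly 0 steps. Then □^0φ holds at y, so the antecedent holds at x; validity forces ◇^3φ at z, giving a w with zR^3w and yR^0w.
First-order correspondent: forall x forall y forall z ((x R^3 y & x R^3 z) -> exists w (y = w & z R^3 w)).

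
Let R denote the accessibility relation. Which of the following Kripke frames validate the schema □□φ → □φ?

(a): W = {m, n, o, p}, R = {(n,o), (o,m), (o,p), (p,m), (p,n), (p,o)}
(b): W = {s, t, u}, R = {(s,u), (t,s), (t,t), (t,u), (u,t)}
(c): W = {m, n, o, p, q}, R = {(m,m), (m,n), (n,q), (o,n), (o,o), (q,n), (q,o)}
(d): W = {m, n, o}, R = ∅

(d)

The schema corresponds to density: ∀x ∀y (Rxy → ∃z (Rxz ∧ Rzy)).
(a): fails — Rop but no z with Roz and Rzp.
(b): fails — Rsu but no z with Rsz and Rzu.
(c): fails — Rnq but no z with Rnz and Rzq.
(d): holds.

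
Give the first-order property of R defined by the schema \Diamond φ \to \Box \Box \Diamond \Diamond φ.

\forall x \forall y \forall z ((xRy \wedge x R^2 z) \to \exists w (y = w \wedge z R^2 w))

This is a Sahlqvist (Geach-type) schema ◇^1□^0φ → □^2◇^2φ.
Minimal-valuation argument: fix x; take any y with xR^1y and any z with xR^2z. Set V(φ) to the set of worlds R-reachable from y in exactly 0 steps. Then □^0φ holds at y, so the antecedent holds at x; validity forces ◇^2φ at z, giving a w with zR^2w and yR^0w.
First-order correspondent: \forall x \forall y \forall z ((xRy \wedge x R^2 z) \to \exists w (y = w \wedge z R^2 w)).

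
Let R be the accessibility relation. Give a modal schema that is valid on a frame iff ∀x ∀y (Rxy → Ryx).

s → □◇s

The condition is symmetry. The B schema s → □◇s defines it.
Suppose s→□◇s is valid. Take Rxy and set V(s)={x}. Then s at x, so □◇s at x, so ◇s at y, so some z with Ryz has s; z=x, i.e. Ryx.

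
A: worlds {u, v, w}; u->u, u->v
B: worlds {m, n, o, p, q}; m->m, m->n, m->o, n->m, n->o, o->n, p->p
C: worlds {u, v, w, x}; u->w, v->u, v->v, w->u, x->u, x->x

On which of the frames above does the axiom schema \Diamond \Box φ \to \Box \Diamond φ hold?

none

This is the axiom for convergence; its first-order frame correspondent is \forall x \forall y \forall z (Rxy \wedge Rxz \to \exists w (Ryw \wedge Rzw)).
A: fails — Ruv and Ruv but v and v have no common successor.
B: fails — Rmo and Rmn but o and n have no common successor.
C: fails — Rvv and Rvu but v and u have no common successor.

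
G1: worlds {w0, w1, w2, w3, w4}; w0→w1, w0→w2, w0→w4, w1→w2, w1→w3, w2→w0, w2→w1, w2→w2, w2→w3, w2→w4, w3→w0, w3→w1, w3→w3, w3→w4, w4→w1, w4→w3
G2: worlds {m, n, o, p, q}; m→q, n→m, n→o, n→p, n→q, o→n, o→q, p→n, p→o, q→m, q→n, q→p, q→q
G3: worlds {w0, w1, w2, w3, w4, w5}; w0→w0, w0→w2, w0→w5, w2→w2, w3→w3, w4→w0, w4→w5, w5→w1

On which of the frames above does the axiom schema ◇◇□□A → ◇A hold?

Frame correspondent (Sahlqvist): ∀x ∀y (xR²y → ∃w (yR²w ∧ xRw)) — i.e. a generalized confluence (Geach) condition.
G1: holds.
G2: holds.
G3: fails — w0R²w1 but no w with w1R²w and w0Rw.

G1, G2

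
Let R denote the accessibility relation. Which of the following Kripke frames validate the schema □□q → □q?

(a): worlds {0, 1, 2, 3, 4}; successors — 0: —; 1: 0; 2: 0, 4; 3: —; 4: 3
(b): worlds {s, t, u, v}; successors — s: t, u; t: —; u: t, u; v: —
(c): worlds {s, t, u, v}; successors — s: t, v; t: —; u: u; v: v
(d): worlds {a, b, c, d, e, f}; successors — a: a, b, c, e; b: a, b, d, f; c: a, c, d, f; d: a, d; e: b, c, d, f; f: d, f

Frame correspondent (Sahlqvist): ∀x ∀y (Rxy → ∃z (Rxz ∧ Rzy)) — i.e. density.
(a): fails — R43 but no z with R4z and Rz3.
(b): ✓.
(c): fails — Rst but no z with Rsz and Rzt.
(d): ✓.
Valid on: (b), (d).

(b), (d)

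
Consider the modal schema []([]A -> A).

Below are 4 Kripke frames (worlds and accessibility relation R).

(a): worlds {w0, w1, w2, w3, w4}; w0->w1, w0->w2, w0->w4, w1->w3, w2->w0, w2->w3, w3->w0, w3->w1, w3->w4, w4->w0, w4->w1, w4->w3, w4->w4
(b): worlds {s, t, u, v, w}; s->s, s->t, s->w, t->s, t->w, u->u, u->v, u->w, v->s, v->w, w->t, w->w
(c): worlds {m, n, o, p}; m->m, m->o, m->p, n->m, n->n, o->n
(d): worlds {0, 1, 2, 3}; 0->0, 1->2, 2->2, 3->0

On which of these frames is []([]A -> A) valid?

The schema corresponds to shift-reflexivity: forall x forall y (Rxy -> Ryy).
(a): fails — Rw3w1 but not Rw1w1.
(b): fails — Ruv but not Rvv.
(c): fails — Rmo but not Roo.
(d): satisfies the condition.

(d)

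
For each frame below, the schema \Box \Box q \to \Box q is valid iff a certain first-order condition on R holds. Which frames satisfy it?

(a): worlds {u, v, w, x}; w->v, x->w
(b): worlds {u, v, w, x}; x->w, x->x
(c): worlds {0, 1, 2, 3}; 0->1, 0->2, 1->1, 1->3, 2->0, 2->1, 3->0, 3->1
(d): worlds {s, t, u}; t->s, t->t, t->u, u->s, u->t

Frame correspondent (Sahlqvist): \forall x \forall y (Rxy \to \exists z (Rxz \wedge Rzy)) — i.e. density.
(a): fails — Rxw but no z with Rxz and Rzw.
(b): condition met.
(c): fails — R02 but no z with R0z and Rz2.
(d): condition met.

(b), (d)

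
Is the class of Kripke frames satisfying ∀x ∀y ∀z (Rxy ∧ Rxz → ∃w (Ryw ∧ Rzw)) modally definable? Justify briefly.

Yes — defined by ◇□p → □◇p

Yes: it is convergence, defined by the .2 schema ◇□p → □◇p.
Suppose ◇□p→□◇p is valid. Take Rxy, Rxz and set V(p)={w : Ryw}. Then □p at y so ◇□p at x, so □◇p at x, so ◇p at z, giving w with Rzw and Ryw.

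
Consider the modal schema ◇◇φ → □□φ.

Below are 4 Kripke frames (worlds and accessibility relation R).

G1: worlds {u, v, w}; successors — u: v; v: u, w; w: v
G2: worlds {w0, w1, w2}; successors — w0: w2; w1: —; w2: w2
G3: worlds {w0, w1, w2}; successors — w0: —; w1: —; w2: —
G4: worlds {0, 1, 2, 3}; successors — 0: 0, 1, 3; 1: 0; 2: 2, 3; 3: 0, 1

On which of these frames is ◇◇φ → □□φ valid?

The schema corresponds to a generalized confluence (Geach) condition: ∀x ∀y ∀z ((xR²y ∧ xR²z) → ∃w (y = w ∧ z = w)).
G1: fails — uR²u, uR²w but u ≠ w.
G2: holds.
G3: holds.
G4: fails — 0R²0, 0R²1 but 0 ≠ 1.
Valid on: G2, G3.

G2, G3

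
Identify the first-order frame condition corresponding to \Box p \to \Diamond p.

Suppose □p→◇p is valid. At any x set V(p)=W. Then □p at x, so ◇p at x, so x has a successor.

seriality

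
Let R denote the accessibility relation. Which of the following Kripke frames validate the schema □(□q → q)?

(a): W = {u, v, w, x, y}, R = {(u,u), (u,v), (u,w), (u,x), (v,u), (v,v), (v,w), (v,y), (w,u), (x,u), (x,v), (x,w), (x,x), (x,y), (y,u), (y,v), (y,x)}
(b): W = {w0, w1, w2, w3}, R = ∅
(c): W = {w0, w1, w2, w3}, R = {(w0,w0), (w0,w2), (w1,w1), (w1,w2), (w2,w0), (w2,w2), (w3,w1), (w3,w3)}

(b), (c)

The schema corresponds to shift-reflexivity: ∀x ∀y (Rxy → Ryy).
(a): fails — Rxw but not Rww.
(b): ✓.
(c): ✓.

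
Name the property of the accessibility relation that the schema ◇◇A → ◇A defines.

Transitivity

Replacing A by ¬A and contraposing gives the equivalent schema □A → □□A.
Suppose □A→□□A is valid. Take Rxy, Ryz and set V(A)={w : Rxw}. Then □A at x, so □□A at x, so □A at y, so A at z, i.e. Rxz.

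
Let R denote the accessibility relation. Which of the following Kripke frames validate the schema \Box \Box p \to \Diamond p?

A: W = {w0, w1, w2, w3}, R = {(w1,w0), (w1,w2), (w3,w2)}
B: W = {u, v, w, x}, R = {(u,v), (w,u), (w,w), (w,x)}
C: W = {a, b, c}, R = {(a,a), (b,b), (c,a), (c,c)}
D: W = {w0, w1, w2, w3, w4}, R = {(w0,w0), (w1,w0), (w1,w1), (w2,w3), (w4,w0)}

This is the axiom for a generalized confluence (Geach) condition; its first-order frame correspondent is \forall x \exists w (x R^2 w \wedge xRw).
A: fails — at w0 but no w with w0R²w and w0Rw.
B: fails — at u but no t with uR²t and uRt.
C: ✓.
D: fails — at w2 but no w with w2R²w and w2Rw.
Valid on: C.

C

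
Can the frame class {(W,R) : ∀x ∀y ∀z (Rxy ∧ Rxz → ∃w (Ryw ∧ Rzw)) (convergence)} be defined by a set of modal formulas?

Definable; ◇□p → □◇p defines it

The condition is convergence. A defining modal formula is ◇□p → □◇p.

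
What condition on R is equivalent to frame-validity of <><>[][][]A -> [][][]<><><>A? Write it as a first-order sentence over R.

This is a Sahlqvist (Geach-type) schema ◇^2□^3A → □^3◇^3A.
Minimal-valuation argument: fix x; take any y with xR^2y and any z with xR^3z. Set V(A) to the set of worlds R-reachable from y in exactly 3 steps. Then □^3A holds at y, so the antecedent holds at x; validity forces ◇^3A at z, giving a w with zR^3w and yR^3w.
First-order correspondent: forall x forall y forall z ((x R^2 y & x R^3 z) -> exists w (y R^3 w & z R^3 w)).

forall x forall y forall z ((x R^2 y & x R^3 z) -> exists w (y R^3 w & z R^3 w))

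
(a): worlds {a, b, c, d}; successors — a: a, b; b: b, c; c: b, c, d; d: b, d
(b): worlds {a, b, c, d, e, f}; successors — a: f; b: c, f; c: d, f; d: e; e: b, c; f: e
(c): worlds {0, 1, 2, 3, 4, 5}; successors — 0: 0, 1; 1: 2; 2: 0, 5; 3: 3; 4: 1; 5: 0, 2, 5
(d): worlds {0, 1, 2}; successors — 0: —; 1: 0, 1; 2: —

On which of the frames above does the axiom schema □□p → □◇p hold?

The schema corresponds to a generalized confluence (Geach) condition: ∀x ∀z (xRz → ∃w (xR²w ∧ zRw)).
(a): ✓.
(b): ✓.
(c): ✓.
(d): fails — 1R0 but no w with 1R²w and 0Rw.

(a), (b), (c)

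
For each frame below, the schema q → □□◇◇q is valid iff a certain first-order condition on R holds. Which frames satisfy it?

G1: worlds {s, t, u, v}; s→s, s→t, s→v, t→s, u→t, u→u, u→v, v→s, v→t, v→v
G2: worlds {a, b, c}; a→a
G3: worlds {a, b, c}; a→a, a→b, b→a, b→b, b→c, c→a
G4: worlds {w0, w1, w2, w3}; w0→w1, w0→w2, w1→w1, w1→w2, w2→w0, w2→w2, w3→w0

Frame correspondent (Sahlqvist): ∀x ∀z (xR²z → ∃w (x = w ∧ zR²w)) — i.e. a generalized confluence (Geach) condition.
G1: fails — uR²s but no w with u=w and sR²w.
G2: condition met.
G3: condition met.
G4: fails — w3R²w1 but no w with w3=w and w1R²w.

G2, G3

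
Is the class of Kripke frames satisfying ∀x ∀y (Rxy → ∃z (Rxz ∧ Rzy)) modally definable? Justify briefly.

This is a Sahlqvist condition; the C4 axiom □□q → □q defines it.

Definable; □□q → □q defines it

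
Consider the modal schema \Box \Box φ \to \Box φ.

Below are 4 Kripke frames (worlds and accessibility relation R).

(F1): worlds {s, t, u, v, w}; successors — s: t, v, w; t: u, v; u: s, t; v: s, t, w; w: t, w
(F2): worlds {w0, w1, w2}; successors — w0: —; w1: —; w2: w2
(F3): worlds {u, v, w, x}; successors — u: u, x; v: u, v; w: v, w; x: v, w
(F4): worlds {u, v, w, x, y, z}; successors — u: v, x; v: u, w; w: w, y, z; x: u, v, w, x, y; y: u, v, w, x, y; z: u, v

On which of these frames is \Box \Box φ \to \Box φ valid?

Frame correspondent (Sahlqvist): \forall x \forall y (Rxy \to \exists z (Rxz \wedge Rzy)) — i.e. density.
(F1): fails — Rtv but no z with Rtz and Rzv.
(F2): satisfies the condition.
(F3): satisfies the condition.
(F4): fails — Rvu but no t with Rvt and Rtu.

(F2), (F3)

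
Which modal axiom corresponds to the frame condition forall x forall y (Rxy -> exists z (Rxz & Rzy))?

□□r → □r

A defining formula is □□r → □r (the C4 axiom).
Suppose □□r→□r is valid. Take Rxy and set V(r)={w : xR²w}. Then □□r at x, so □r at x, so r at y, i.e. ∃z(Rxz∧Rzy).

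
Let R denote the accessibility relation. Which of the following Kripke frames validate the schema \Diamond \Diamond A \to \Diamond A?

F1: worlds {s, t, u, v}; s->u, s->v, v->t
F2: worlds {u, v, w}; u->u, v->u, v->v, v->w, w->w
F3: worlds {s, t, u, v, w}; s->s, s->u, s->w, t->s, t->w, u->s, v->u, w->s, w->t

F2

The schema corresponds to transitivity: \forall x \forall y \forall z (Rxy \wedge Ryz \to Rxz).
F1: fails — Rsv and Rvt but not Rst.
F2: ✓.
F3: fails — Rwt and Rtw but not Rww.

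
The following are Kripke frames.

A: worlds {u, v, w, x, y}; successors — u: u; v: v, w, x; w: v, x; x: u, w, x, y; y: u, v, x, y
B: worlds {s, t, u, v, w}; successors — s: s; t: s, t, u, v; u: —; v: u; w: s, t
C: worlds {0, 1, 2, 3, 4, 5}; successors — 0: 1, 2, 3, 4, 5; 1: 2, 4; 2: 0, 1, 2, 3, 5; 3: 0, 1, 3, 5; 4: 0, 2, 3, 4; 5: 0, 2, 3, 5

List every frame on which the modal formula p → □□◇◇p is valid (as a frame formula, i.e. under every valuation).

This is the axiom for a generalized confluence (Geach) condition; its first-order frame correspondent is ∀x ∀z (xR²z → ∃w (x = w ∧ zR²w)).
A: fails — vR²u but no t with v=t and uR²t.
B: fails — tR²s but no w* with t=w* and sR²w*.
C: ✓.
Valid on: C.

C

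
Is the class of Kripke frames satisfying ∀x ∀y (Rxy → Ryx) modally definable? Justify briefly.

Yes, by q → □◇q

Yes: it is symmetry, defined by the B schema q → □◇q.
Suppose q→□◇q is valid. Take Rxy and set V(q)={x}. Then q at x, so □◇q at x, so ◇q at y, so some z with Ryz has q; z=x, i.e. Ryx.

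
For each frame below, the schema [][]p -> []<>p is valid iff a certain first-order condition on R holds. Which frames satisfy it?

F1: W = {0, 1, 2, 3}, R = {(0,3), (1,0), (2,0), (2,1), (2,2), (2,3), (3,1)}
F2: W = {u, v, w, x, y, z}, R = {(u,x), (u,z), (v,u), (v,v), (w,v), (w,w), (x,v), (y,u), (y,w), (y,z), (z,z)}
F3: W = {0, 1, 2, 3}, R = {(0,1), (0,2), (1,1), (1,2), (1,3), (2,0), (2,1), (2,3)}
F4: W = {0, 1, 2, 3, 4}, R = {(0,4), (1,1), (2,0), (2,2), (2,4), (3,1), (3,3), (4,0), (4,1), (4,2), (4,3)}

Frame correspondent (Sahlqvist): forall x forall z (xRz -> exists w (x R^2 w & zRw)) — i.e. a generalized confluence (Geach) condition.
F1: satisfies the condition.
F2: satisfies the condition.
F3: fails — 1R3 but no w with 1R²w and 3Rw.
F4: satisfies the condition.

F1, F2, F4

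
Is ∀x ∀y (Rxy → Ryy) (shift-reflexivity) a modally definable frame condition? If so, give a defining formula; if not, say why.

Yes — defined by □(□p → p)

The condition is shift-reflexivity. A defining modal formula is □(□p → p).
Suppose □(□p→p) is valid. Take Rxy and set V(p)={w : Ryw}. Then at y, □p holds; since □(□p→p) at x, □p→p at y, so p at y, i.e. Ryy.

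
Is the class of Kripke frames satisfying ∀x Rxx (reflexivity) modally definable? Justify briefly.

Definable; □p → p defines it

Yes: it is reflexivity, defined by the T schema □p → p.
Suppose □p→p is valid. At any x set V(p)={w : Rxw}. Then □p holds at x, so p holds at x, i.e. Rxx.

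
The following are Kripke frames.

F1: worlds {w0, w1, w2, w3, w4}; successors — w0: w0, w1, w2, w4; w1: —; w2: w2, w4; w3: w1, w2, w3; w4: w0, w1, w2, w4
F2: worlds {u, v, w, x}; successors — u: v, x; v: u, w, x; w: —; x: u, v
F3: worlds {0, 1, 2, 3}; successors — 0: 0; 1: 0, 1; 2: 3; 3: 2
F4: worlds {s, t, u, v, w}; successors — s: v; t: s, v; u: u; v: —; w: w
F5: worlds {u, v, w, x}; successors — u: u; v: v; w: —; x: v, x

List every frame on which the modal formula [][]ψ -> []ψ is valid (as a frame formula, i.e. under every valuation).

F1, F5

The schema corresponds to density: forall x forall y (Rxy -> exists z (Rxz & Rzy)).
F1: satisfies the condition.
F2: fails — Rvw but no z with Rvz and Rzw.
F3: fails — R32 but no z with R3z and Rz2.
F4: fails — Rts but no z with Rtz and Rzs.
F5: satisfies the condition.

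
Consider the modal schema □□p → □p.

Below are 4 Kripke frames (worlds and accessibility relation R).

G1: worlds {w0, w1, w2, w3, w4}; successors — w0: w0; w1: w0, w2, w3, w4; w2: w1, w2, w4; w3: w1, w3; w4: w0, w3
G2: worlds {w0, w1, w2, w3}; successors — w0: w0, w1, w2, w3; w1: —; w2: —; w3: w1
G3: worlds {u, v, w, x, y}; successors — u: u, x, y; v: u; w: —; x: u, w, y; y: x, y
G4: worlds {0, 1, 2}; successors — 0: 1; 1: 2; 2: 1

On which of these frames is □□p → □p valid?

G1

Frame correspondent (Sahlqvist): ∀x ∀y (Rxy → ∃z (Rxz ∧ Rzy)) — i.e. density.
G1: condition met.
G2: fails — Rw3w1 but no z with Rw3z and Rzw1.
G3: fails — Rxw but no z with Rxz and Rzw.
G4: fails — R12 but no z with R1z and Rz2.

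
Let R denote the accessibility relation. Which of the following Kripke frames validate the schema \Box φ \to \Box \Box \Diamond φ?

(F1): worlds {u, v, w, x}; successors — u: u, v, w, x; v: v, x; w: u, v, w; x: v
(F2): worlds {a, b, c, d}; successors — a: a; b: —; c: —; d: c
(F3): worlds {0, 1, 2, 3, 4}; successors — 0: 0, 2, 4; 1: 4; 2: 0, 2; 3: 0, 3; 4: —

(F1), (F2)

The schema corresponds to a generalized confluence (Geach) condition: \forall x \forall z (x R^2 z \to \exists w (xRw \wedge zRw)).
(F1): satisfies the condition.
(F2): satisfies the condition.
(F3): fails — 0R²4 but no w with 0Rw and 4Rw.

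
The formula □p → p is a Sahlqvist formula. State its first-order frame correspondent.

reflexivity

Suppose □p→p is valid. At any x set V(p)={w : Rxw}. Then □p holds at x, so p holds at x, i.e. Rxx.
The converse is a direct semantic check.
So the correspondent is reflexivity.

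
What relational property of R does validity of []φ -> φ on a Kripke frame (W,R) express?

Reflexivity

This is the T axiom.
It corresponds to reflexivity: forall x Rxx.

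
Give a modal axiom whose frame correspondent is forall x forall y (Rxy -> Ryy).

The condition is shift-reflexivity. The T□ schema □(□s → s) defines it.
Suppose □(□s→s) is valid. Take Rxy and set V(s)={w : Ryw}. Then at y, □s holds; since □(□s→s) at x, □s→s at y, so s at y, i.e. Ryy.

□(□s → s)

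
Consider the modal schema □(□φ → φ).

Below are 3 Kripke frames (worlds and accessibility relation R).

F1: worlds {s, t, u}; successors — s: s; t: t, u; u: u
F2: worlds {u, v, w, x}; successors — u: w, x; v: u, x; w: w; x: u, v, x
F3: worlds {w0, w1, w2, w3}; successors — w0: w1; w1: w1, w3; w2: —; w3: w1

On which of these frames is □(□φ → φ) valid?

F1

The schema corresponds to shift-reflexivity: ∀x ∀y (Rxy → Ryy).
F1: holds.
F2: fails — Rvu but not Ruu.
F3: fails — Rw1w3 but not Rw3w3.
Valid on: F1.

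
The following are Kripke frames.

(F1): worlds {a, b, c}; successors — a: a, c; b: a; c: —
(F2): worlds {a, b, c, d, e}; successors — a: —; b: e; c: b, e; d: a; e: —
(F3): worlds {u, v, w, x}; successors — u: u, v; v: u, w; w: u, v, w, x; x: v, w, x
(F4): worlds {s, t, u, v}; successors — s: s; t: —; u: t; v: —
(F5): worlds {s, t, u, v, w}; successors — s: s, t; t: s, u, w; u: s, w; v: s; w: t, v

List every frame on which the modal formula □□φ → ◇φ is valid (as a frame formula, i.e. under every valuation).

(F3)

This is the axiom for a generalized confluence (Geach) condition; its first-order frame correspondent is ∀x ∃w (xR²w ∧ xRw).
(F1): fails — at c but no w with cR²w and cRw.
(F2): fails — at a but no w with aR²w and aRw.
(F3): satisfies the condition.
(F4): fails — at t but no w with tR²w and tRw.
(F5): fails — at w but no w* with wR²w* and wRw*.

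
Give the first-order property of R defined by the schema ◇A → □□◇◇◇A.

This is a Sahlqvist (Geach-type) schema ◇^1□^0A → □^2◇^3A.
Minimal-valuation argument: fix x; take any y with xR^1y and any z with xR^2z. Set V(A) to the set of worlds R-reachable from y in exactly 0 steps. Then □^0A holds at y, so the antecedent holds at x; validity forces ◇^3A at z, giving a w with zR^3w and yR^0w.
First-order correspondent: ∀x ∀y ∀z ((xRy ∧ xR²z) → ∃w (y = w ∧ zR³w)).

∀x ∀y ∀z ((xRy ∧ xR²z) → ∃w (y = w ∧ zR³w))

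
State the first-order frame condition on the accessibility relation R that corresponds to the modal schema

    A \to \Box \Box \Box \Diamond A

This is a Sahlqvist (Geach-type) schema ◇^0□^0A → □^3◇^1A.
Minimal-valuation argument: fix x; take any y with xR^0y and any z with xR^3z. Set V(A) to the set of worlds R-reachable from y in exactly 0 steps. Then □^0A holds at y, so the antecedent holds at x; validity forces ◇^1A at z, giving a w with zR^1w and yR^0w.
First-order correspondent: \forall x \forall z (x R^3 z \to \exists w (x = w \wedge zRw)).

\forall x \forall z (x R^3 z \to \exists w (x = w \wedge zRw))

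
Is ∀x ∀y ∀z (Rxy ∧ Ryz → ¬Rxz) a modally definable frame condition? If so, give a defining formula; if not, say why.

No

Modal frame validity is preserved under surjective bounded morphisms.
The 3-cycle (worlds a,b,c with a→b→c→a) is intransitive. Mapping every world to a single reflexive point • is a surjective bounded morphism; the reflexive point is not intransitive (R••∧R•• but R••).
So the class is not modally definable.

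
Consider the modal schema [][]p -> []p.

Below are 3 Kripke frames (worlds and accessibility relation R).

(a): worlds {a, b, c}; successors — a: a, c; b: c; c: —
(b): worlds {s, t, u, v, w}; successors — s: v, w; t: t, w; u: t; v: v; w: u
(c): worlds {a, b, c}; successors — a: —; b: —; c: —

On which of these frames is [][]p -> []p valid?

The schema corresponds to density: forall x forall y (Rxy -> exists z (Rxz & Rzy)).
(a): fails — Rbc but no z with Rbz and Rzc.
(b): fails — Rwu but no z with Rwz and Rzu.
(c): condition met.
Valid on: (c).

(c)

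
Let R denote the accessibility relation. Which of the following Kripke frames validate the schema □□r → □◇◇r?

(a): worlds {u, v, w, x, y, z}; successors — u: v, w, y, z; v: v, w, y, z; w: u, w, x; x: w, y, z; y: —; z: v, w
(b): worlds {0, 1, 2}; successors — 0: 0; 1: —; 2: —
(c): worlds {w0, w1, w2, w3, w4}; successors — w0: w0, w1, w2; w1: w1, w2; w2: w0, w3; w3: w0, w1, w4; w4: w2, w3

This is the axiom for a generalized confluence (Geach) condition; its first-order frame correspondent is ∀x ∀z (xRz → ∃w (xR²w ∧ zR²w)).
(a): fails — uRy but no t with uR²t and yR²t.
(b): ✓.
(c): ✓.

(b), (c)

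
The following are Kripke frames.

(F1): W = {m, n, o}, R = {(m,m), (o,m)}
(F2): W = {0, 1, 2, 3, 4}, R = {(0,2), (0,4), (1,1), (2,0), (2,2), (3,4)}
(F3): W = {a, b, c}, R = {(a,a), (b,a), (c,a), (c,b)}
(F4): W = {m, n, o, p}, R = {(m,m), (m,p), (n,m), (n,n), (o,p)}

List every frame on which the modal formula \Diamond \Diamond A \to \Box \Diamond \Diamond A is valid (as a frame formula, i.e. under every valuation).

(F1), (F3)

Frame correspondent (Sahlqvist): \forall x \forall y \forall z ((x R^2 y \wedge xRz) \to \exists w (y = w \wedge z R^2 w)) — i.e. a generalized confluence (Geach) condition.
(F1): holds.
(F2): fails — 0R²0, 0R4 but no w with 0=w and 4R²w.
(F3): holds.
(F4): fails — mR²m, mRp but no w with m=w and pR²w.
Valid on: (F1), (F3).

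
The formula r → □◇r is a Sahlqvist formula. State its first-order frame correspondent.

This schema is the B axiom.
It corresponds to symmetry: ∀x ∀y (Rxy → Ryx).

symmetry: ∀x ∀y (Rxy → Ryx)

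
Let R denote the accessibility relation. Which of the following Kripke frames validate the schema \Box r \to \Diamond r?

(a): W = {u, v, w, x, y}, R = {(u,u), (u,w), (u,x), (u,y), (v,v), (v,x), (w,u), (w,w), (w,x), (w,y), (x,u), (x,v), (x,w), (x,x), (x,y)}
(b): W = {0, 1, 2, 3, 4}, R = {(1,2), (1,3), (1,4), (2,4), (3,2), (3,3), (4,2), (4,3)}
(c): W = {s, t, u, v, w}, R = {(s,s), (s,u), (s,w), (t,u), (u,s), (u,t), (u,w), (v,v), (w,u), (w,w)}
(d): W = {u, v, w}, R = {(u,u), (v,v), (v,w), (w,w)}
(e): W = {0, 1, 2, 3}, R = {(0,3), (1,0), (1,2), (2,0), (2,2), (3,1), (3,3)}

Frame correspondent (Sahlqvist): \forall x \exists y Rxy — i.e. seriality.
(a): fails — world y has no successor.
(b): fails — world 0 has no successor.
(c): satisfies the condition.
(d): satisfies the condition.
(e): satisfies the condition.

(c), (d), (e)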